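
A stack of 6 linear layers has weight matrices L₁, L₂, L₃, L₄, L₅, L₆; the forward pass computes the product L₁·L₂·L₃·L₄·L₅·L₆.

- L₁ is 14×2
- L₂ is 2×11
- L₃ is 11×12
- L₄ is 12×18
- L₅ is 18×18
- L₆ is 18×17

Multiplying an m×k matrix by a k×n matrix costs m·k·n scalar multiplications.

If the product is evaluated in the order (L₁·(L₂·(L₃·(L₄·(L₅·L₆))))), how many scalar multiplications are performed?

(L₅·L₆): 18×18 by 18×17 → 18×17, cost 18·18·17 = 5508
(L₄·(L₅·L₆)): 12×18 by 18×17 → 12×17, cost 12·18·17 = 3672; cumulative 9180
(L₃·(L₄·(L₅·L₆))): 11×12 by 12×17 → 11×17, cost 11·12·17 = 2244; cumulative 11424
(L₂·(L₃·(L₄·(L₅·L₆)))): 2×11 by 11×17 → 2×17, cost 2·11·17 = 374; cumulative 11798
(L₁·(L₂·(L₃·(L₄·(L₅·L₆))))): 14×2 by 2×17 → 14×17, cost 14·2·17 = 476; cumulative 12274
Total: 12274 scalar multiplications.

12274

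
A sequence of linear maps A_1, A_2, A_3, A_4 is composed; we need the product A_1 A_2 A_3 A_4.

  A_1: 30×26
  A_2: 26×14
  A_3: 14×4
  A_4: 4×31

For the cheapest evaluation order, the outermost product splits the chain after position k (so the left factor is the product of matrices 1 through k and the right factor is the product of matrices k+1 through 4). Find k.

Adjacent pairs: A_1A_2 = 30·26·14 = 10920; A_2A_3 = 26·14·4 = 1456; A_3A_4 = 14·4·31 = 1736.
Length 3: A_1..A_3: k=1: 0+1456+30·26·4=4576; k=2: 10920+0+30·14·4=12600 → min 4576 | A_2..A_4: k=2: 0+1736+26·14·31=13020; k=3: 1456+0+26·4·31=4680 → min 4680.
Top-level splits: k=1: (A_1..A_1)·(A_2..A_4) → 0+4680+30·26·31 = 28860; k=2: (A_1..A_2)·(A_3..A_4) → 10920+1736+30·14·31 = 25676; k=3: (A_1..A_3)·(A_4..A_4) → 4576+0+30·4·31 = 8296.
Best split is after A_3, i.e. k = 3.

3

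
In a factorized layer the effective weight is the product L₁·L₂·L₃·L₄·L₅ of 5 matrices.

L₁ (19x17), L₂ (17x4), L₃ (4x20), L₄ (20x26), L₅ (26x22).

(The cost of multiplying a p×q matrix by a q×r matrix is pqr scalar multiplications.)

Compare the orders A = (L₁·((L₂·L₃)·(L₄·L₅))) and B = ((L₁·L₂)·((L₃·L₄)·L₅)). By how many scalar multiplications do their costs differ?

Order A = (L₁·((L₂·L₃)·(L₄·L₅))): (L₂·L₃): 17×4 by 4×20 → 17×20, cost 17·4·20 = 1360; (L₄·L₅): 20×26 by 26×22 → 20×22, cost 20·26·22 = 11440; ((L₂·L₃)·(L₄·L₅)): 17×20 by 20×22 → 17×22, cost 17·20·22 = 7480; cumulative 20280; (L₁·((L₂·L₃)·(L₄·L₅))): 19×17 by 17×22 → 19×22, cost 19·17·22 = 7106; cumulative 27386. Total 27386.
Order B = ((L₁·L₂)·((L₃·L₄)·L₅)): (L₁·L₂): 19×17 by 17×4 → 19×4, cost 19·17·4 = 1292; (L₃·L₄): 4×20 by 20×26 → 4×26, cost 4·20·26 = 2080; ((L₃·L₄)·L₅): 4×26 by 26×22 → 4×22, cost 4·26·22 = 2288; cumulative 4368; ((L₁·L₂)·((L₃·L₄)·L₅)): 19×4 by 4×22 → 19×22, cost 19·4·22 = 1672; cumulative 7332. Total 7332.
Difference: |27386 − 7332| = 20054.

20054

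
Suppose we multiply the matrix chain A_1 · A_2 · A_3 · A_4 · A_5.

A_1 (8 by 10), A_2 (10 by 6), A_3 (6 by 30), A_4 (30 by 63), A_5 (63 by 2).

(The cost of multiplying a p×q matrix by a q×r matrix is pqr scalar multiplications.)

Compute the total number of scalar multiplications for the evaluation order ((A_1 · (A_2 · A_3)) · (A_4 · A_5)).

8460

(A_2 · A_3): 10×6 by 6×30 → 10×30, cost 10·6·30 = 1800
(A_1 · (A_2 · A_3)): 8×10 by 10×30 → 8×30, cost 8·10·30 = 2400; cumulative 4200
(A_4 · A_5): 30×63 by 63×2 → 30×2, cost 30·63·2 = 3780
((A_1 · (A_2 · A_3)) · (A_4 · A_5)): 8×30 by 30×2 → 8×2, cost 8·30·2 = 480; cumulative 8460
Total: 8460 scalar multiplications.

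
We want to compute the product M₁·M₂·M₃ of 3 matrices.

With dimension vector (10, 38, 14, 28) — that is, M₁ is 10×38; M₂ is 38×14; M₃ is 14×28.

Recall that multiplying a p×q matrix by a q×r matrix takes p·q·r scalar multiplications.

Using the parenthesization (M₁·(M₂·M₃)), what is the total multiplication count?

25536

(M₂·M₃): 38×14 by 14×28 → 38×28, cost 38·14·28 = 14896
(M₁·(M₂·M₃)): 10×38 by 38×28 → 10×28, cost 10·38·28 = 10640; cumulative 25536
Total: 25536 scalar multiplications.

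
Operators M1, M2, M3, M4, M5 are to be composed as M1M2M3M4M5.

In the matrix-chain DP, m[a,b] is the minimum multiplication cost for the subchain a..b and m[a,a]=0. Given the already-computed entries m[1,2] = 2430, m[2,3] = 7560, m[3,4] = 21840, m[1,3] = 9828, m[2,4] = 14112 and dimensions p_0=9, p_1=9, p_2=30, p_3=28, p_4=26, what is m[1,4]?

m[1,4] = min over k∈[1,3] of m[1,k]+m[k+1,4]+p_{0}·p_k·p_{4}.
k=1: 0 + 14112 + 9·9·26 = 16218; k=2: 2430 + 21840 + 9·30·26 = 31290; k=3: 9828 + 0 + 9·28·26 = 16380.
Minimum: 16218 at k=1.

16218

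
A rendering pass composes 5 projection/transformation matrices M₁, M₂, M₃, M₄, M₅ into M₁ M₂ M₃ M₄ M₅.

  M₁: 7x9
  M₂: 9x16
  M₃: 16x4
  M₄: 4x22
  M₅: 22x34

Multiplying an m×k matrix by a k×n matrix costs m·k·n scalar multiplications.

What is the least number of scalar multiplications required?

4772

Adjacent pairs: M₁M₂ = 7·9·16 = 1008; M₂M₃ = 9·16·4 = 576; M₃M₄ = 16·4·22 = 1408; M₄M₅ = 4·22·34 = 2992.
Length 3: M₁..M₃: k=1: 0+576+7·9·4=828; k=2: 1008+0+7·16·4=1456 → min 828 | M₂..M₄: k=2: 0+1408+9·16·22=4576; k=3: 576+0+9·4·22=1368 → min 1368 | M₃..M₅: k=3: 0+2992+16·4·34=5168; k=4: 1408+0+16·22·34=13376 → min 5168.
Length 4: M₁..M₄: k=1: 0+1368+7·9·22=2754; k=2: 1008+1408+7·16·22=4880; k=3: 828+0+7·4·22=1444 → min 1444 | M₂..M₅: k=2: 0+5168+9·16·34=10064; k=3: 576+2992+9·4·34=4792; k=4: 1368+0+9·22·34=8100 → min 4792.
Length 5: M₁..M₅: k=1: 0+4792+7·9·34=6934; k=2: 1008+5168+7·16·34=9984; k=3: 828+2992+7·4·34=4772; k=4: 1444+0+7·22·34=6680 → min 4772.
Optimal order: ((M₁ (M₂ M₃)) (M₄ M₅)) with cost 4772.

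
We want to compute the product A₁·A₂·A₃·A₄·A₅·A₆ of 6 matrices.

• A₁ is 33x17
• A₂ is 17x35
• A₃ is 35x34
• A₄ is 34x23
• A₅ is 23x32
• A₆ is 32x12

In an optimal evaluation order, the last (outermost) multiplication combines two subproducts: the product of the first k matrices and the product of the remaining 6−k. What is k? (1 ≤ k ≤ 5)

Adjacent pairs: A₁A₂ = 33·17·35 = 19635; A₂A₃ = 17·35·34 = 20230; A₃A₄ = 35·34·23 = 27370; A₄A₅ = 34·23·32 = 25024; A₅A₆ = 23·32·12 = 8832.
Length 3: A₁..A₃: k=1: 0+20230+33·17·34=39304; k=2: 19635+0+33·35·34=58905 → min 39304 | A₂..A₄: k=2: 0+27370+17·35·23=41055; k=3: 20230+0+17·34·23=33524 → min 33524 | A₃..A₅: k=3: 0+25024+35·34·32=63104; k=4: 27370+0+35·23·32=53130 → min 53130 | A₄..A₆: k=4: 0+8832+34·23·12=18216; k=5: 25024+0+34·32·12=38080 → min 18216.
Length 4: A₁..A₄: k=1: 0+33524+33·17·23=46427; k=2: 19635+27370+33·35·23=73570; k=3: 39304+0+33·34·23=65110 → min 46427 | A₂..A₅: k=2: 0+53130+17·35·32=72170; k=3: 20230+25024+17·34·32=63750; k=4: 33524+0+17·23·32=46036 → min 46036 | A₃..A₆: k=3: 0+18216+35·34·12=32496; k=4: 27370+8832+35·23·12=45862; k=5: 53130+0+35·32·12=66570 → min 32496.
Length 5: A₁..A₅: k=1: 0+46036+33·17·32=63988; k=2: 19635+53130+33·35·32=109725; k=3: 39304+25024+33·34·32=100232; k=4: 46427+0+33·23·32=70715 → min 63988 | A₂..A₆: k=2: 0+32496+17·35·12=39636; k=3: 20230+18216+17·34·12=45382; k=4: 33524+8832+17·23·12=47048; k=5: 46036+0+17·32·12=52564 → min 39636.
Top-level splits: k=1: (A₁..A₁)·(A₂..A₆) → 0+39636+33·17·12 = 46368; k=2: (A₁..A₂)·(A₃..A₆) → 19635+32496+33·35·12 = 65991; k=3: (A₁..A₃)·(A₄..A₆) → 39304+18216+33·34·12 = 70984; k=4: (A₁..A₄)·(A₅..A₆) → 46427+8832+33·23·12 = 64367; k=5: (A₁..A₅)·(A₆..A₆) → 63988+0+33·32·12 = 76660.
Best split is after A₁, i.e. k = 1.

1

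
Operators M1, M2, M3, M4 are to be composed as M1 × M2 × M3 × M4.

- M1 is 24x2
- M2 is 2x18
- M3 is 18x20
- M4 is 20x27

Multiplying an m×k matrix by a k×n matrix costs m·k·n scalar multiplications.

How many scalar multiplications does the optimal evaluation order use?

3096

Adjacent pairs: M1M2 = 24·2·18 = 864; M2M3 = 2·18·20 = 720; M3M4 = 18·20·27 = 9720.
Length 3: M1..M3: k=1: 0+720+24·2·20=1680; k=2: 864+0+24·18·20=9504 → min 1680 | M2..M4: k=2: 0+9720+2·18·27=10692; k=3: 720+0+2·20·27=1800 → min 1800.
Length 4: M1..M4: k=1: 0+1800+24·2·27=3096; k=2: 864+9720+24·18·27=22248; k=3: 1680+0+24·20·27=14640 → min 3096.
Optimal order: (M1 × ((M2 × M3) × M4)) with cost 3096.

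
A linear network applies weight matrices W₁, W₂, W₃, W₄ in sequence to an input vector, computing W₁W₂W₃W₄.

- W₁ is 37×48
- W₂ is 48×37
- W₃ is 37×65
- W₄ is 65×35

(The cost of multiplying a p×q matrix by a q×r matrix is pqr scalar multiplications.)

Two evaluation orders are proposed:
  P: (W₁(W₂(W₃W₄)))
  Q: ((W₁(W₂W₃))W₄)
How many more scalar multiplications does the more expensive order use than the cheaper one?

106560

Order P = (W₁(W₂(W₃W₄))): (W₃W₄): 37×65 by 65×35 → 37×35, cost 37·65·35 = 84175; (W₂(W₃W₄)): 48×37 by 37×35 → 48×35, cost 48·37·35 = 62160; cumulative 146335; (W₁(W₂(W₃W₄))): 37×48 by 48×35 → 37×35, cost 37·48·35 = 62160; cumulative 208495. Total 208495.
Order Q = ((W₁(W₂W₃))W₄): (W₂W₃): 48×37 by 37×65 → 48×65, cost 48·37·65 = 115440; (W₁(W₂W₃)): 37×48 by 48×65 → 37×65, cost 37·48·65 = 115440; cumulative 230880; ((W₁(W₂W₃))W₄): 37×65 by 65×35 → 37×35, cost 37·65·35 = 84175; cumulative 315055. Total 315055.
Difference: |208495 − 315055| = 106560.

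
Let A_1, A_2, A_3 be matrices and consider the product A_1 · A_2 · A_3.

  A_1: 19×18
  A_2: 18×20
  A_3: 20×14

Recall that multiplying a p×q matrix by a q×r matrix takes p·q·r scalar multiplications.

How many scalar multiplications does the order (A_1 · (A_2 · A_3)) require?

(A_2 · A_3): 18×20 by 20×14 → 18×14, cost 18·20·14 = 5040
(A_1 · (A_2 · A_3)): 19×18 by 18×14 → 19×14, cost 19·18·14 = 4788; cumulative 9828
Total: 9828 scalar multiplications.

9828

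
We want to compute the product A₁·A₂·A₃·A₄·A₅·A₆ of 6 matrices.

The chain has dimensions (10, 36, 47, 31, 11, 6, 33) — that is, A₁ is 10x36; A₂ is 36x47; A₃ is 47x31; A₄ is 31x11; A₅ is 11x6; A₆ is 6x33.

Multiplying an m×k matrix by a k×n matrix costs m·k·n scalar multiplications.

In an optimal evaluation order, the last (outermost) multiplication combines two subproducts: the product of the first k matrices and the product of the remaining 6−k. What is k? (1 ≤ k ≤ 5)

5

Adjacent pairs: A₁A₂ = 10·36·47 = 16920; A₂A₃ = 36·47·31 = 52452; A₃A₄ = 47·31·11 = 16027; A₄A₅ = 31·11·6 = 2046; A₅A₆ = 11·6·33 = 2178.
Length 3: A₁..A₃: k=1: 0+52452+10·36·31=63612; k=2: 16920+0+10·47·31=31490 → min 31490 | A₂..A₄: k=2: 0+16027+36·47·11=34639; k=3: 52452+0+36·31·11=64728 → min 34639 | A₃..A₅: k=3: 0+2046+47·31·6=10788; k=4: 16027+0+47·11·6=19129 → min 10788 | A₄..A₆: k=4: 0+2178+31·11·33=13431; k=5: 2046+0+31·6·33=8184 → min 8184.
Length 4: A₁..A₄: k=1: 0+34639+10·36·11=38599; k=2: 16920+16027+10·47·11=38117; k=3: 31490+0+10·31·11=34900 → min 34900 | A₂..A₅: k=2: 0+10788+36·47·6=20940; k=3: 52452+2046+36·31·6=61194; k=4: 34639+0+36·11·6=37015 → min 20940 | A₃..A₆: k=3: 0+8184+47·31·33=56265; k=4: 16027+2178+47·11·33=35266; k=5: 10788+0+47·6·33=20094 → min 20094.
Length 5: A₁..A₅: k=1: 0+20940+10·36·6=23100; k=2: 16920+10788+10·47·6=30528; k=3: 31490+2046+10·31·6=35396; k=4: 34900+0+10·11·6=35560 → min 23100 | A₂..A₆: k=2: 0+20094+36·47·33=75930; k=3: 52452+8184+36·31·33=97464; k=4: 34639+2178+36·11·33=49885; k=5: 20940+0+36·6·33=28068 → min 28068.
Top-level splits: k=1: (A₁..A₁)·(A₂..A₆) → 0+28068+10·36·33 = 39948; k=2: (A₁..A₂)·(A₃..A₆) → 16920+20094+10·47·33 = 52524; k=3: (A₁..A₃)·(A₄..A₆) → 31490+8184+10·31·33 = 49904; k=4: (A₁..A₄)·(A₅..A₆) → 34900+2178+10·11·33 = 40708; k=5: (A₁..A₅)·(A₆..A₆) → 23100+0+10·6·33 = 25080.
Best split is after A₅, i.e. k = 5.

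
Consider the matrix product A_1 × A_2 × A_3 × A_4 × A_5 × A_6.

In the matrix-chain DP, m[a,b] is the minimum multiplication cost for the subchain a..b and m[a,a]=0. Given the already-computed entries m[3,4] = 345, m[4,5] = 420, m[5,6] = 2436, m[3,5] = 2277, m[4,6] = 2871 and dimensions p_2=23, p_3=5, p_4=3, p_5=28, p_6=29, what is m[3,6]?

m[3,6] = min over k∈[3,5] of m[3,k]+m[k+1,6]+p_{2}·p_k·p_{6}.
k=3: 0 + 2871 + 23·5·29 = 6206; k=4: 345 + 2436 + 23·3·29 = 4782; k=5: 2277 + 0 + 23·28·29 = 20953.
Minimum: 4782 at k=4.

4782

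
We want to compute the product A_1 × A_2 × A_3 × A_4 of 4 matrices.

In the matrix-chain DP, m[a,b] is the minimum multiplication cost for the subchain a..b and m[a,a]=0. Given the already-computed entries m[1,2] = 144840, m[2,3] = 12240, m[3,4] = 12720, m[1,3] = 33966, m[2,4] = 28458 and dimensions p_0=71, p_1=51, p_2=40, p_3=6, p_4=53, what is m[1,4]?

56544

m[1,4] = min over k∈[1,3] of m[1,k]+m[k+1,4]+p_{0}·p_k·p_{4}.
k=1: 0 + 28458 + 71·51·53 = 220371; k=2: 144840 + 12720 + 71·40·53 = 308080; k=3: 33966 + 0 + 71·6·53 = 56544.
Minimum: 56544 at k=3.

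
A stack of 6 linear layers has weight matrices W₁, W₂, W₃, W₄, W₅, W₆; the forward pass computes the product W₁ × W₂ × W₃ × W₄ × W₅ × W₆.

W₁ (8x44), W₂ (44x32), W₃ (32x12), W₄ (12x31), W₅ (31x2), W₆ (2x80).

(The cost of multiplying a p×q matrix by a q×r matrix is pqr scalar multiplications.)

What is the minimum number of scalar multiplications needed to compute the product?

6312

Adjacent pairs: W₁W₂ = 8·44·32 = 11264; W₂W₃ = 44·32·12 = 16896; W₃W₄ = 32·12·31 = 11904; W₄W₅ = 12·31·2 = 744; W₅W₆ = 31·2·80 = 4960.
Length 3: W₁..W₃: k=1: 0+16896+8·44·12=21120; k=2: 11264+0+8·32·12=14336 → min 14336 | W₂..W₄: k=2: 0+11904+44·32·31=55552; k=3: 16896+0+44·12·31=33264 → min 33264 | W₃..W₅: k=3: 0+744+32·12·2=1512; k=4: 11904+0+32·31·2=13888 → min 1512 | W₄..W₆: k=4: 0+4960+12·31·80=34720; k=5: 744+0+12·2·80=2664 → min 2664.
Length 4: W₁..W₄: k=1: 0+33264+8·44·31=44176; k=2: 11264+11904+8·32·31=31104; k=3: 14336+0+8·12·31=17312 → min 17312 | W₂..W₅: k=2: 0+1512+44·32·2=4328; k=3: 16896+744+44·12·2=18696; k=4: 33264+0+44·31·2=35992 → min 4328 | W₃..W₆: k=3: 0+2664+32·12·80=33384; k=4: 11904+4960+32·31·80=96224; k=5: 1512+0+32·2·80=6632 → min 6632.
Length 5: W₁..W₅: k=1: 0+4328+8·44·2=5032; k=2: 11264+1512+8·32·2=13288; k=3: 14336+744+8·12·2=15272; k=4: 17312+0+8·31·2=17808 → min 5032 | W₂..W₆: k=2: 0+6632+44·32·80=119272; k=3: 16896+2664+44·12·80=61800; k=4: 33264+4960+44·31·80=147344; k=5: 4328+0+44·2·80=11368 → min 11368.
Length 6: W₁..W₆: k=1: 0+11368+8·44·80=39528; k=2: 11264+6632+8·32·80=38376; k=3: 14336+2664+8·12·80=24680; k=4: 17312+4960+8·31·80=42112; k=5: 5032+0+8·2·80=6312 → min 6312.
Optimal order: ((W₁ × (W₂ × (W₃ × (W₄ × W₅)))) × W₆) with cost 6312.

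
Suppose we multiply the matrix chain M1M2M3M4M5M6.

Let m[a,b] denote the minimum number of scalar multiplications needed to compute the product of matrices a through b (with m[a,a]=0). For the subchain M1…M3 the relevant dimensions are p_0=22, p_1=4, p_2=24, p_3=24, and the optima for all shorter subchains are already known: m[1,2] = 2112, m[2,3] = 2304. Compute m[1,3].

4416

m[1,3] = min over k∈[1,2] of m[1,k]+m[k+1,3]+p_{0}·p_k·p_{3}.
k=1: 0 + 2304 + 22·4·24 = 4416; k=2: 2112 + 0 + 22·24·24 = 14784.
Minimum: 4416 at k=1.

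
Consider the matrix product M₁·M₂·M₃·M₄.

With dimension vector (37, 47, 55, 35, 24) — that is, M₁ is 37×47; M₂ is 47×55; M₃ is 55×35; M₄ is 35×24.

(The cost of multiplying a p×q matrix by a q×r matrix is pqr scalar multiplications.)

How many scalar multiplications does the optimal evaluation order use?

Adjacent pairs: M₁M₂ = 37·47·55 = 95645; M₂M₃ = 47·55·35 = 90475; M₃M₄ = 55·35·24 = 46200.
Length 3: M₁..M₃: k=1: 0+90475+37·47·35=151340; k=2: 95645+0+37·55·35=166870 → min 151340 | M₂..M₄: k=2: 0+46200+47·55·24=108240; k=3: 90475+0+47·35·24=129955 → min 108240.
Length 4: M₁..M₄: k=1: 0+108240+37·47·24=149976; k=2: 95645+46200+37·55·24=190685; k=3: 151340+0+37·35·24=182420 → min 149976.
Optimal order: (M₁·(M₂·(M₃·M₄))) with cost 149976.

149976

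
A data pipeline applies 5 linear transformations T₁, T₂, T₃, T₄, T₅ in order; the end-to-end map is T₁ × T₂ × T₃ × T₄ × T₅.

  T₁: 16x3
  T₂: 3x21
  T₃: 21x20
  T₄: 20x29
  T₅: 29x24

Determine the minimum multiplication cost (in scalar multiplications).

6240

Adjacent pairs: T₁T₂ = 16·3·21 = 1008; T₂T₃ = 3·21·20 = 1260; T₃T₄ = 21·20·29 = 12180; T₄T₅ = 20·29·24 = 13920.
Length 3: T₁..T₃: k=1: 0+1260+16·3·20=2220; k=2: 1008+0+16·21·20=7728 → min 2220 | T₂..T₄: k=2: 0+12180+3·21·29=14007; k=3: 1260+0+3·20·29=3000 → min 3000 | T₃..T₅: k=3: 0+13920+21·20·24=24000; k=4: 12180+0+21·29·24=26796 → min 24000.
Length 4: T₁..T₄: k=1: 0+3000+16·3·29=4392; k=2: 1008+12180+16·21·29=22932; k=3: 2220+0+16·20·29=11500 → min 4392 | T₂..T₅: k=2: 0+24000+3·21·24=25512; k=3: 1260+13920+3·20·24=16620; k=4: 3000+0+3·29·24=5088 → min 5088.
Length 5: T₁..T₅: k=1: 0+5088+16·3·24=6240; k=2: 1008+24000+16·21·24=33072; k=3: 2220+13920+16·20·24=23820; k=4: 4392+0+16·29·24=15528 → min 6240.
Optimal order: (T₁ × (((T₂ × T₃) × T₄) × T₅)) with cost 6240.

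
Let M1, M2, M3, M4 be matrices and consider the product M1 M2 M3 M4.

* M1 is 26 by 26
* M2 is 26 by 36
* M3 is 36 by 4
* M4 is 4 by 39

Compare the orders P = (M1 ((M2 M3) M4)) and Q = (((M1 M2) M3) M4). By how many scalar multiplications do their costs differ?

2028

Order P = (M1 ((M2 M3) M4)): (M2 M3): 26×36 by 36×4 → 26×4, cost 26·36·4 = 3744; ((M2 M3) M4): 26×4 by 4×39 → 26×39, cost 26·4·39 = 4056; cumulative 7800; (M1 ((M2 M3) M4)): 26×26 by 26×39 → 26×39, cost 26·26·39 = 26364; cumulative 34164. Total 34164.
Order Q = (((M1 M2) M3) M4): (M1 M2): 26×26 by 26×36 → 26×36, cost 26·26·36 = 24336; ((M1 M2) M3): 26×36 by 36×4 → 26×4, cost 26·36·4 = 3744; cumulative 28080; (((M1 M2) M3) M4): 26×4 by 4×39 → 26×39, cost 26·4·39 = 4056; cumulative 32136. Total 32136.
Difference: |34164 − 32136| = 2028.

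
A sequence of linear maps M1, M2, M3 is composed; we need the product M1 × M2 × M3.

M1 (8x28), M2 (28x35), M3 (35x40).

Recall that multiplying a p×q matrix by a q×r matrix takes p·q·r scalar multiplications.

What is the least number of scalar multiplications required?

Order (M1 × (M2 × M3)): (M2 × M3): 28×35 by 35×40 → 28×40, cost 28·35·40 = 39200; (M1 × (M2 × M3)): 8×28 by 28×40 → 8×40, cost 8·28·40 = 8960; cumulative 48160. Total 48160.
Order ((M1 × M2) × M3): (M1 × M2): 8×28 by 28×35 → 8×35, cost 8·28·35 = 7840; ((M1 × M2) × M3): 8×35 by 35×40 → 8×40, cost 8·35·40 = 11200; cumulative 19040. Total 19040.
Minimum: 19040.

19040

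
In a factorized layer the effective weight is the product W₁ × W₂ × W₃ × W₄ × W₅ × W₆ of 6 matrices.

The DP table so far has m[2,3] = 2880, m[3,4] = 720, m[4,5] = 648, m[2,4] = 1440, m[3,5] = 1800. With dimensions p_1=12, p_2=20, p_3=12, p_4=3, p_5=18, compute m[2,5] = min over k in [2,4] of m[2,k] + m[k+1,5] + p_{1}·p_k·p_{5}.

2088

m[2,5] = min over k∈[2,4] of m[2,k]+m[k+1,5]+p_{1}·p_k·p_{5}.
k=2: 0 + 1800 + 12·20·18 = 6120; k=3: 2880 + 648 + 12·12·18 = 6120; k=4: 1440 + 0 + 12·3·18 = 2088.
Minimum: 2088 at k=4.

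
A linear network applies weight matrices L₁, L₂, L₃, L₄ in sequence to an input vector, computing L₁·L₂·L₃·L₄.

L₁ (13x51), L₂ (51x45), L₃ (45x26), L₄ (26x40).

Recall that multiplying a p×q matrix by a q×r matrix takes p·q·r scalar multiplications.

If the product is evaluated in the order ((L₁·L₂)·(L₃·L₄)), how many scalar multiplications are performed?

100035

(L₁·L₂): 13×51 by 51×45 → 13×45, cost 13·51·45 = 29835
(L₃·L₄): 45×26 by 26×40 → 45×40, cost 45·26·40 = 46800
((L₁·L₂)·(L₃·L₄)): 13×45 by 45×40 → 13×40, cost 13·45·40 = 23400; cumulative 100035
Total: 100035 scalar multiplications.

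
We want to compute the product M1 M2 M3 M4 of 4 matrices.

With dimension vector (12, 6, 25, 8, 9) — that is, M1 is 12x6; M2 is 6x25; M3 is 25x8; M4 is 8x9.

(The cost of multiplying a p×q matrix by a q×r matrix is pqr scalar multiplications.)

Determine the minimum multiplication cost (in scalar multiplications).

Adjacent pairs: M1M2 = 12·6·25 = 1800; M2M3 = 6·25·8 = 1200; M3M4 = 25·8·9 = 1800.
Length 3: M1..M3: k=1: 0+1200+12·6·8=1776; k=2: 1800+0+12·25·8=4200 → min 1776 | M2..M4: k=2: 0+1800+6·25·9=3150; k=3: 1200+0+6·8·9=1632 → min 1632.
Length 4: M1..M4: k=1: 0+1632+12·6·9=2280; k=2: 1800+1800+12·25·9=6300; k=3: 1776+0+12·8·9=2640 → min 2280.
Optimal order: (M1 ((M2 M3) M4)) with cost 2280.

2280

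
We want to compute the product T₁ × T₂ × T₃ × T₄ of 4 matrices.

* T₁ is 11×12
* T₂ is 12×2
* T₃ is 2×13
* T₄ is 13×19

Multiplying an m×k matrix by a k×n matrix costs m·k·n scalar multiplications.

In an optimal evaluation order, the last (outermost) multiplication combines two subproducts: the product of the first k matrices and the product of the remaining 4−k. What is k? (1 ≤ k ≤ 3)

Adjacent pairs: T₁T₂ = 11·12·2 = 264; T₂T₃ = 12·2·13 = 312; T₃T₄ = 2·13·19 = 494.
Length 3: T₁..T₃: k=1: 0+312+11·12·13=2028; k=2: 264+0+11·2·13=550 → min 550 | T₂..T₄: k=2: 0+494+12·2·19=950; k=3: 312+0+12·13·19=3276 → min 950.
Top-level splits: k=1: (T₁..T₁)·(T₂..T₄) → 0+950+11·12·19 = 3458; k=2: (T₁..T₂)·(T₃..T₄) → 264+494+11·2·19 = 1176; k=3: (T₁..T₃)·(T₄..T₄) → 550+0+11·13·19 = 3267.
Best split is after T₂, i.e. k = 2.

2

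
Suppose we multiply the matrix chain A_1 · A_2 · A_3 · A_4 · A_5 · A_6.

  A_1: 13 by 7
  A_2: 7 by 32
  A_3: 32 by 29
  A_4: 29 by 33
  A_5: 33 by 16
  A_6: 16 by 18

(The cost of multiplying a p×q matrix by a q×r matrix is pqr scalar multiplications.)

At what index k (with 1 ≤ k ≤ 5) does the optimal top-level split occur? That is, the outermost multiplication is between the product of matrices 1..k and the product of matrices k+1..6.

1

Adjacent pairs: A_1A_2 = 13·7·32 = 2912; A_2A_3 = 7·32·29 = 6496; A_3A_4 = 32·29·33 = 30624; A_4A_5 = 29·33·16 = 15312; A_5A_6 = 33·16·18 = 9504.
Length 3: A_1..A_3: k=1: 0+6496+13·7·29=9135; k=2: 2912+0+13·32·29=14976 → min 9135 | A_2..A_4: k=2: 0+30624+7·32·33=38016; k=3: 6496+0+7·29·33=13195 → min 13195 | A_3..A_5: k=3: 0+15312+32·29·16=30160; k=4: 30624+0+32·33·16=47520 → min 30160 | A_4..A_6: k=4: 0+9504+29·33·18=26730; k=5: 15312+0+29·16·18=23664 → min 23664.
Length 4: A_1..A_4: k=1: 0+13195+13·7·33=16198; k=2: 2912+30624+13·32·33=47264; k=3: 9135+0+13·29·33=21576 → min 16198 | A_2..A_5: k=2: 0+30160+7·32·16=33744; k=3: 6496+15312+7·29·16=25056; k=4: 13195+0+7·33·16=16891 → min 16891 | A_3..A_6: k=3: 0+23664+32·29·18=40368; k=4: 30624+9504+32·33·18=59136; k=5: 30160+0+32·16·18=39376 → min 39376.
Length 5: A_1..A_5: k=1: 0+16891+13·7·16=18347; k=2: 2912+30160+13·32·16=39728; k=3: 9135+15312+13·29·16=30479; k=4: 16198+0+13·33·16=23062 → min 18347 | A_2..A_6: k=2: 0+39376+7·32·18=43408; k=3: 6496+23664+7·29·18=33814; k=4: 13195+9504+7·33·18=26857; k=5: 16891+0+7·16·18=18907 → min 18907.
Top-level splits: k=1: (A_1..A_1)·(A_2..A_6) → 0+18907+13·7·18 = 20545; k=2: (A_1..A_2)·(A_3..A_6) → 2912+39376+13·32·18 = 49776; k=3: (A_1..A_3)·(A_4..A_6) → 9135+23664+13·29·18 = 39585; k=4: (A_1..A_4)·(A_5..A_6) → 16198+9504+13·33·18 = 33424; k=5: (A_1..A_5)·(A_6..A_6) → 18347+0+13·16·18 = 22091.
Best split is after A_1, i.e. k = 1.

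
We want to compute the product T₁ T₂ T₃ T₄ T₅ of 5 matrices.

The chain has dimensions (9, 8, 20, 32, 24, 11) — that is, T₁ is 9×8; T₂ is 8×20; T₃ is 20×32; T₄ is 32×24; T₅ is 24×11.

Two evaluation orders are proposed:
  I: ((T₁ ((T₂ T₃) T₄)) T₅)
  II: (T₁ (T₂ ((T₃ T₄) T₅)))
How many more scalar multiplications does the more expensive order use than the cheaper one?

Order I = ((T₁ ((T₂ T₃) T₄)) T₅): (T₂ T₃): 8×20 by 20×32 → 8×32, cost 8·20·32 = 5120; ((T₂ T₃) T₄): 8×32 by 32×24 → 8×24, cost 8·32·24 = 6144; cumulative 11264; (T₁ ((T₂ T₃) T₄)): 9×8 by 8×24 → 9×24, cost 9·8·24 = 1728; cumulative 12992; ((T₁ ((T₂ T₃) T₄)) T₅): 9×24 by 24×11 → 9×11, cost 9·24·11 = 2376; cumulative 15368. Total 15368.
Order II = (T₁ (T₂ ((T₃ T₄) T₅))): (T₃ T₄): 20×32 by 32×24 → 20×24, cost 20·32·24 = 15360; ((T₃ T₄) T₅): 20×24 by 24×11 → 20×11, cost 20·24·11 = 5280; cumulative 20640; (T₂ ((T₃ T₄) T₅)): 8×20 by 20×11 → 8×11, cost 8·20·11 = 1760; cumulative 22400; (T₁ (T₂ ((T₃ T₄) T₅))): 9×8 by 8×11 → 9×11, cost 9·8·11 = 792; cumulative 23192. Total 23192.
Difference: |15368 − 23192| = 7824.

7824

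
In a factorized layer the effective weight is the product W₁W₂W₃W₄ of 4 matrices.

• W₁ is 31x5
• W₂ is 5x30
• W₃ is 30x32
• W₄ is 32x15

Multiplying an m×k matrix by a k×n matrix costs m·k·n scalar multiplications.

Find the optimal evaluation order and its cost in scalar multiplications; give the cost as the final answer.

9525

Adjacent pairs: W₁W₂ = 31·5·30 = 4650; W₂W₃ = 5·30·32 = 4800; W₃W₄ = 30·32·15 = 14400.
Length 3: W₁..W₃: k=1: 0+4800+31·5·32=9760; k=2: 4650+0+31·30·32=34410 → min 9760 | W₂..W₄: k=2: 0+14400+5·30·15=16650; k=3: 4800+0+5·32·15=7200 → min 7200.
Length 4: W₁..W₄: k=1: 0+7200+31·5·15=9525; k=2: 4650+14400+31·30·15=33000; k=3: 9760+0+31·32·15=24640 → min 9525.
Optimal parenthesization: (W₁((W₂W₃)W₄)) with cost 9525.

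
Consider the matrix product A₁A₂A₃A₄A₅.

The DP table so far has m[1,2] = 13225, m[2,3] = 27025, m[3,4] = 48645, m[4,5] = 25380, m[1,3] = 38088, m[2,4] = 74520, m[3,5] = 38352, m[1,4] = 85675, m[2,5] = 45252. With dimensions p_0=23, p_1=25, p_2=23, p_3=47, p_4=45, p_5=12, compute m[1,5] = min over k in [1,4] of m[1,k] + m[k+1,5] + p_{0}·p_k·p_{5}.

52152

m[1,5] = min over k∈[1,4] of m[1,k]+m[k+1,5]+p_{0}·p_k·p_{5}.
k=1: 0 + 45252 + 23·25·12 = 52152; k=2: 13225 + 38352 + 23·23·12 = 57925; k=3: 38088 + 25380 + 23·47·12 = 76440; k=4: 85675 + 0 + 23·45·12 = 98095.
Minimum: 52152 at k=1.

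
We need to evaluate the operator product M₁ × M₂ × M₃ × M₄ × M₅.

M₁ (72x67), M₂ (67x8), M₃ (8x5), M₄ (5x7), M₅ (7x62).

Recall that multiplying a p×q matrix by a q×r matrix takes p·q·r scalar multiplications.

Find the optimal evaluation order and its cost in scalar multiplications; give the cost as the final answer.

51290

Adjacent pairs: M₁M₂ = 72·67·8 = 38592; M₂M₃ = 67·8·5 = 2680; M₃M₄ = 8·5·7 = 280; M₄M₅ = 5·7·62 = 2170.
Length 3: M₁..M₃: k=1: 0+2680+72·67·5=26800; k=2: 38592+0+72·8·5=41472 → min 26800 | M₂..M₄: k=2: 0+280+67·8·7=4032; k=3: 2680+0+67·5·7=5025 → min 4032 | M₃..M₅: k=3: 0+2170+8·5·62=4650; k=4: 280+0+8·7·62=3752 → min 3752.
Length 4: M₁..M₄: k=1: 0+4032+72·67·7=37800; k=2: 38592+280+72·8·7=42904; k=3: 26800+0+72·5·7=29320 → min 29320 | M₂..M₅: k=2: 0+3752+67·8·62=36984; k=3: 2680+2170+67·5·62=25620; k=4: 4032+0+67·7·62=33110 → min 25620.
Length 5: M₁..M₅: k=1: 0+25620+72·67·62=324708; k=2: 38592+3752+72·8·62=78056; k=3: 26800+2170+72·5·62=51290; k=4: 29320+0+72·7·62=60568 → min 51290.
Optimal parenthesization: ((M₁ × (M₂ × M₃)) × (M₄ × M₅)) with cost 51290.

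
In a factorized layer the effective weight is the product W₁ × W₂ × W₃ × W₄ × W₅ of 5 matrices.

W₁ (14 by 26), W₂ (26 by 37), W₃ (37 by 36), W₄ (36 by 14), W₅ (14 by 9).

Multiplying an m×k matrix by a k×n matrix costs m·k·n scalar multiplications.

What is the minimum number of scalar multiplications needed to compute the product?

Adjacent pairs: W₁W₂ = 14·26·37 = 13468; W₂W₃ = 26·37·36 = 34632; W₃W₄ = 37·36·14 = 18648; W₄W₅ = 36·14·9 = 4536.
Length 3: W₁..W₃: k=1: 0+34632+14·26·36=47736; k=2: 13468+0+14·37·36=32116 → min 32116 | W₂..W₄: k=2: 0+18648+26·37·14=32116; k=3: 34632+0+26·36·14=47736 → min 32116 | W₃..W₅: k=3: 0+4536+37·36·9=16524; k=4: 18648+0+37·14·9=23310 → min 16524.
Length 4: W₁..W₄: k=1: 0+32116+14·26·14=37212; k=2: 13468+18648+14·37·14=39368; k=3: 32116+0+14·36·14=39172 → min 37212 | W₂..W₅: k=2: 0+16524+26·37·9=25182; k=3: 34632+4536+26·36·9=47592; k=4: 32116+0+26·14·9=35392 → min 25182.
Length 5: W₁..W₅: k=1: 0+25182+14·26·9=28458; k=2: 13468+16524+14·37·9=34654; k=3: 32116+4536+14·36·9=41188; k=4: 37212+0+14·14·9=38976 → min 28458.
Optimal order: (W₁ × (W₂ × (W₃ × (W₄ × W₅)))) with cost 28458.

28458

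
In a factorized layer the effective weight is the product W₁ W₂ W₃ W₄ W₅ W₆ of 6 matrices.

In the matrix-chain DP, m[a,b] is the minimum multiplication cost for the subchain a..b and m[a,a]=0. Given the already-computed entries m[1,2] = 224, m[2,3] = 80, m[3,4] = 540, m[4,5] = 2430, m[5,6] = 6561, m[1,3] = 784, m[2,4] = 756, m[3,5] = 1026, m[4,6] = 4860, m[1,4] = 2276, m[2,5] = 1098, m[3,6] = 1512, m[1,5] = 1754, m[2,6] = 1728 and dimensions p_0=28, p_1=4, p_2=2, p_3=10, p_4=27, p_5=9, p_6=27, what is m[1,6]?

m[1,6] = min over k∈[1,5] of m[1,k]+m[k+1,6]+p_{0}·p_k·p_{6}.
k=1: 0 + 1728 + 28·4·27 = 4752; k=2: 224 + 1512 + 28·2·27 = 3248; k=3: 784 + 4860 + 28·10·27 = 13204; k=4: 2276 + 6561 + 28·27·27 = 29249; k=5: 1754 + 0 + 28·9·27 = 8558.
Minimum: 3248 at k=2.

3248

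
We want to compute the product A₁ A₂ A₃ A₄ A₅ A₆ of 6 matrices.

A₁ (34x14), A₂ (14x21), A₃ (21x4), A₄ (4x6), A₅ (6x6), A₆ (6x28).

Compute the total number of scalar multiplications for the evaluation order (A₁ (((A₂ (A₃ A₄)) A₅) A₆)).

(A₃ A₄): 21×4 by 4×6 → 21×6, cost 21·4·6 = 504
(A₂ (A₃ A₄)): 14×21 by 21×6 → 14×6, cost 14·21·6 = 1764; cumulative 2268
((A₂ (A₃ A₄)) A₅): 14×6 by 6×6 → 14×6, cost 14·6·6 = 504; cumulative 2772
(((A₂ (A₃ A₄)) A₅) A₆): 14×6 by 6×28 → 14×28, cost 14·6·28 = 2352; cumulative 5124
(A₁ (((A₂ (A₃ A₄)) A₅) A₆)): 34×14 by 14×28 → 34×28, cost 34·14·28 = 13328; cumulative 18452
Total: 18452 scalar multiplications.

18452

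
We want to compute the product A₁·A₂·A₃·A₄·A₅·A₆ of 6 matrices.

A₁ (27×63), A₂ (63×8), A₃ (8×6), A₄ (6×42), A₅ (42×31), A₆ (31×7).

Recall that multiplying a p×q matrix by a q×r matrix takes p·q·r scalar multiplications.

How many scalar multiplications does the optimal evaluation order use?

Adjacent pairs: A₁A₂ = 27·63·8 = 13608; A₂A₃ = 63·8·6 = 3024; A₃A₄ = 8·6·42 = 2016; A₄A₅ = 6·42·31 = 7812; A₅A₆ = 42·31·7 = 9114.
Length 3: A₁..A₃: k=1: 0+3024+27·63·6=13230; k=2: 13608+0+27·8·6=14904 → min 13230 | A₂..A₄: k=2: 0+2016+63·8·42=23184; k=3: 3024+0+63·6·42=18900 → min 18900 | A₃..A₅: k=3: 0+7812+8·6·31=9300; k=4: 2016+0+8·42·31=12432 → min 9300 | A₄..A₆: k=4: 0+9114+6·42·7=10878; k=5: 7812+0+6·31·7=9114 → min 9114.
Length 4: A₁..A₄: k=1: 0+18900+27·63·42=90342; k=2: 13608+2016+27·8·42=24696; k=3: 13230+0+27·6·42=20034 → min 20034 | A₂..A₅: k=2: 0+9300+63·8·31=24924; k=3: 3024+7812+63·6·31=22554; k=4: 18900+0+63·42·31=100926 → min 22554 | A₃..A₆: k=3: 0+9114+8·6·7=9450; k=4: 2016+9114+8·42·7=13482; k=5: 9300+0+8·31·7=11036 → min 9450.
Length 5: A₁..A₅: k=1: 0+22554+27·63·31=75285; k=2: 13608+9300+27·8·31=29604; k=3: 13230+7812+27·6·31=26064; k=4: 20034+0+27·42·31=55188 → min 26064 | A₂..A₆: k=2: 0+9450+63·8·7=12978; k=3: 3024+9114+63·6·7=14784; k=4: 18900+9114+63·42·7=46536; k=5: 22554+0+63·31·7=36225 → min 12978.
Length 6: A₁..A₆: k=1: 0+12978+27·63·7=24885; k=2: 13608+9450+27·8·7=24570; k=3: 13230+9114+27·6·7=23478; k=4: 20034+9114+27·42·7=37086; k=5: 26064+0+27·31·7=31923 → min 23478.
Optimal order: ((A₁·(A₂·A₃))·((A₄·A₅)·A₆)) with cost 23478.

23478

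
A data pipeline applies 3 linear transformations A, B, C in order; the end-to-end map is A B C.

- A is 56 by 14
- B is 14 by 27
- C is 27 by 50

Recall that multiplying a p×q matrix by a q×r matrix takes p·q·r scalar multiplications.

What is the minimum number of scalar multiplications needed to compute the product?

58100

Order (A (B C)): (B C): 14×27 by 27×50 → 14×50, cost 14·27·50 = 18900; (A (B C)): 56×14 by 14×50 → 56×50, cost 56·14·50 = 39200; cumulative 58100. Total 58100.
Order ((A B) C): (A B): 56×14 by 14×27 → 56×27, cost 56·14·27 = 21168; ((A B) C): 56×27 by 27×50 → 56×50, cost 56·27·50 = 75600; cumulative 96768. Total 96768.
Minimum: 58100.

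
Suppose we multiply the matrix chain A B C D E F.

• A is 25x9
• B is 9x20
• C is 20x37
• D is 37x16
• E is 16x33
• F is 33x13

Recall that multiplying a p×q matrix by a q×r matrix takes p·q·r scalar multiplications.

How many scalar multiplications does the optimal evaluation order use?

23526

Adjacent pairs: AB = 25·9·20 = 4500; BC = 9·20·37 = 6660; CD = 20·37·16 = 11840; DE = 37·16·33 = 19536; EF = 16·33·13 = 6864.
Length 3: A..C: k=1: 0+6660+25·9·37=14985; k=2: 4500+0+25·20·37=23000 → min 14985 | B..D: k=2: 0+11840+9·20·16=14720; k=3: 6660+0+9·37·16=11988 → min 11988 | C..E: k=3: 0+19536+20·37·33=43956; k=4: 11840+0+20·16·33=22400 → min 22400 | D..F: k=4: 0+6864+37·16·13=14560; k=5: 19536+0+37·33·13=35409 → min 14560.
Length 4: A..D: k=1: 0+11988+25·9·16=15588; k=2: 4500+11840+25·20·16=24340; k=3: 14985+0+25·37·16=29785 → min 15588 | B..E: k=2: 0+22400+9·20·33=28340; k=3: 6660+19536+9·37·33=37185; k=4: 11988+0+9·16·33=16740 → min 16740 | C..F: k=3: 0+14560+20·37·13=24180; k=4: 11840+6864+20·16·13=22864; k=5: 22400+0+20·33·13=30980 → min 22864.
Length 5: A..E: k=1: 0+16740+25·9·33=24165; k=2: 4500+22400+25·20·33=43400; k=3: 14985+19536+25·37·33=65046; k=4: 15588+0+25·16·33=28788 → min 24165 | B..F: k=2: 0+22864+9·20·13=25204; k=3: 6660+14560+9·37·13=25549; k=4: 11988+6864+9·16·13=20724; k=5: 16740+0+9·33·13=20601 → min 20601.
Length 6: A..F: k=1: 0+20601+25·9·13=23526; k=2: 4500+22864+25·20·13=33864; k=3: 14985+14560+25·37·13=41570; k=4: 15588+6864+25·16·13=27652; k=5: 24165+0+25·33·13=34890 → min 23526.
Optimal order: (A ((((B C) D) E) F)) with cost 23526.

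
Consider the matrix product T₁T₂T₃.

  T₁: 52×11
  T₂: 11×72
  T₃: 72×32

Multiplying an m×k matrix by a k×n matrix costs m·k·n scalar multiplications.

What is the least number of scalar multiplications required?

Order (T₁(T₂T₃)): (T₂T₃): 11×72 by 72×32 → 11×32, cost 11·72·32 = 25344; (T₁(T₂T₃)): 52×11 by 11×32 → 52×32, cost 52·11·32 = 18304; cumulative 43648. Total 43648.
Order ((T₁T₂)T₃): (T₁T₂): 52×11 by 11×72 → 52×72, cost 52·11·72 = 41184; ((T₁T₂)T₃): 52×72 by 72×32 → 52×32, cost 52·72·32 = 119808; cumulative 160992. Total 160992.
Minimum: 43648.

43648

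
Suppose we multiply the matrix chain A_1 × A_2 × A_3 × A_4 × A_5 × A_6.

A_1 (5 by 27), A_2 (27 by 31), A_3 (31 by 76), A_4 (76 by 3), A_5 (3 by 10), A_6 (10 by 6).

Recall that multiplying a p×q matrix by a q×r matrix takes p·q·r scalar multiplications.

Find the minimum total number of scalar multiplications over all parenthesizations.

Adjacent pairs: A_1A_2 = 5·27·31 = 4185; A_2A_3 = 27·31·76 = 63612; A_3A_4 = 31·76·3 = 7068; A_4A_5 = 76·3·10 = 2280; A_5A_6 = 3·10·6 = 180.
Length 3: A_1..A_3: k=1: 0+63612+5·27·76=73872; k=2: 4185+0+5·31·76=15965 → min 15965 | A_2..A_4: k=2: 0+7068+27·31·3=9579; k=3: 63612+0+27·76·3=69768 → min 9579 | A_3..A_5: k=3: 0+2280+31·76·10=25840; k=4: 7068+0+31·3·10=7998 → min 7998 | A_4..A_6: k=4: 0+180+76·3·6=1548; k=5: 2280+0+76·10·6=6840 → min 1548.
Length 4: A_1..A_4: k=1: 0+9579+5·27·3=9984; k=2: 4185+7068+5·31·3=11718; k=3: 15965+0+5·76·3=17105 → min 9984 | A_2..A_5: k=2: 0+7998+27·31·10=16368; k=3: 63612+2280+27·76·10=86412; k=4: 9579+0+27·3·10=10389 → min 10389 | A_3..A_6: k=3: 0+1548+31·76·6=15684; k=4: 7068+180+31·3·6=7806; k=5: 7998+0+31·10·6=9858 → min 7806.
Length 5: A_1..A_5: k=1: 0+10389+5·27·10=11739; k=2: 4185+7998+5·31·10=13733; k=3: 15965+2280+5·76·10=22045; k=4: 9984+0+5·3·10=10134 → min 10134 | A_2..A_6: k=2: 0+7806+27·31·6=12828; k=3: 63612+1548+27·76·6=77472; k=4: 9579+180+27·3·6=10245; k=5: 10389+0+27·10·6=12009 → min 10245.
Length 6: A_1..A_6: k=1: 0+10245+5·27·6=11055; k=2: 4185+7806+5·31·6=12921; k=3: 15965+1548+5·76·6=19793; k=4: 9984+180+5·3·6=10254; k=5: 10134+0+5·10·6=10434 → min 10254.
Optimal order: ((A_1 × (A_2 × (A_3 × A_4))) × (A_5 × A_6)) with cost 10254.

10254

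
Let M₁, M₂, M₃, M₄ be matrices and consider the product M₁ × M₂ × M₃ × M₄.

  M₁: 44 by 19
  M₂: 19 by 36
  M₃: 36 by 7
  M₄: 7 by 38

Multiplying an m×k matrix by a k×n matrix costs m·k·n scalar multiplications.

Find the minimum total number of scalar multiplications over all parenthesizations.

Adjacent pairs: M₁M₂ = 44·19·36 = 30096; M₂M₃ = 19·36·7 = 4788; M₃M₄ = 36·7·38 = 9576.
Length 3: M₁..M₃: k=1: 0+4788+44·19·7=10640; k=2: 30096+0+44·36·7=41184 → min 10640 | M₂..M₄: k=2: 0+9576+19·36·38=35568; k=3: 4788+0+19·7·38=9842 → min 9842.
Length 4: M₁..M₄: k=1: 0+9842+44·19·38=41610; k=2: 30096+9576+44·36·38=99864; k=3: 10640+0+44·7·38=22344 → min 22344.
Optimal order: ((M₁ × (M₂ × M₃)) × M₄) with cost 22344.

22344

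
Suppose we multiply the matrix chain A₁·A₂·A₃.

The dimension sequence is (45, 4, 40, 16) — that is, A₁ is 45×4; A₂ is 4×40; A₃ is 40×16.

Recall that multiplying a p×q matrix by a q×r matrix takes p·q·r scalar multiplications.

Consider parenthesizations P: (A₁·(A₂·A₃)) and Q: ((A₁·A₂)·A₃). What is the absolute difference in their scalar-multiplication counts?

30560

Order P = (A₁·(A₂·A₃)): (A₂·A₃): 4×40 by 40×16 → 4×16, cost 4·40·16 = 2560; (A₁·(A₂·A₃)): 45×4 by 4×16 → 45×16, cost 45·4·16 = 2880; cumulative 5440. Total 5440.
Order Q = ((A₁·A₂)·A₃): (A₁·A₂): 45×4 by 4×40 → 45×40, cost 45·4·40 = 7200; ((A₁·A₂)·A₃): 45×40 by 40×16 → 45×16, cost 45·40·16 = 28800; cumulative 36000. Total 36000.
Difference: |5440 − 36000| = 30560.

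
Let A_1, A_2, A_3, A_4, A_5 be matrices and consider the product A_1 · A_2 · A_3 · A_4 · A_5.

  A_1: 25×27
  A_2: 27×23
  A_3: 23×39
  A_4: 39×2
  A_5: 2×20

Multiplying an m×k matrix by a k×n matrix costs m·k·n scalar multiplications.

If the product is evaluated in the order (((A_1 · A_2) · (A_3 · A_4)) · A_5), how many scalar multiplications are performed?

19469

(A_1 · A_2): 25×27 by 27×23 → 25×23, cost 25·27·23 = 15525
(A_3 · A_4): 23×39 by 39×2 → 23×2, cost 23·39·2 = 1794
((A_1 · A_2) · (A_3 · A_4)): 25×23 by 23×2 → 25×2, cost 25·23·2 = 1150; cumulative 18469
(((A_1 · A_2) · (A_3 · A_4)) · A_5): 25×2 by 2×20 → 25×20, cost 25·2·20 = 1000; cumulative 19469
Total: 19469 scalar multiplications.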